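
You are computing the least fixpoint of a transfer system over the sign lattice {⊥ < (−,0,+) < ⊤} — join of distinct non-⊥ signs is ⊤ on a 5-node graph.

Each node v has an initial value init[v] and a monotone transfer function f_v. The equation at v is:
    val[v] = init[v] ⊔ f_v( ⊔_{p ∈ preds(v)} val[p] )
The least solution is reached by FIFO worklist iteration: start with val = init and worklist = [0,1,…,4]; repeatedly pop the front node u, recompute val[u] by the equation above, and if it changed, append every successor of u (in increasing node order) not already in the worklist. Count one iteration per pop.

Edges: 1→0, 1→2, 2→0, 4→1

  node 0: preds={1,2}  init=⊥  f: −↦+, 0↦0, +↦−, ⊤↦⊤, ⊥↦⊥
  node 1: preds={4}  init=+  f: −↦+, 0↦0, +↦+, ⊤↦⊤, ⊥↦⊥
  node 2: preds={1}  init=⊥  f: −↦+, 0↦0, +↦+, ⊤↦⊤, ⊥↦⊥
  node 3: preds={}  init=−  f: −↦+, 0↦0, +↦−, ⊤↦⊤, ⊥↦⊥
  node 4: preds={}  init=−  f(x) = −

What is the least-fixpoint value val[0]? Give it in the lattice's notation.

Trace (6 dequeues):
  [1] u=0 | in + | out − | prev ⊥ | push {}
  [2] u=1 | in − | out + | ==
  [3] u=2 | in + | out + | prev ⊥ | push {0}
  [4] u=3 | in ⊥ | out − | ==
  [5] u=4 | in ⊥ | out − | ==
  [6] u=0 | in + | out − | ==

Converged values:
  [0] −
  [1] +
  [2] +
  [3] −
  [4] −

−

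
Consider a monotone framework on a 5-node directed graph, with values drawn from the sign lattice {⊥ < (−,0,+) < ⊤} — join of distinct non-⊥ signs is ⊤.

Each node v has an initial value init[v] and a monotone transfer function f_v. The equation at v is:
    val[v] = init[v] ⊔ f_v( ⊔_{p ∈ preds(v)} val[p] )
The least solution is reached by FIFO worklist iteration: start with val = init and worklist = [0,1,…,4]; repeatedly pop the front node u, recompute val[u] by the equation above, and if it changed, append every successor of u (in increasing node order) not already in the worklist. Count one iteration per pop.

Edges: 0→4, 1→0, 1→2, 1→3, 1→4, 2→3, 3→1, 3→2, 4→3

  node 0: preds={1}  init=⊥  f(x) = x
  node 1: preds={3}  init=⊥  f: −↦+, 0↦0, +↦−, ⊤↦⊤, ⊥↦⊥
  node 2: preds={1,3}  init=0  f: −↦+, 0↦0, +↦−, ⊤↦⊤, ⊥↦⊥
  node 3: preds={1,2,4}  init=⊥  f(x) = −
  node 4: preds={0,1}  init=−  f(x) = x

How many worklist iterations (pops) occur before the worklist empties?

Trace (11 dequeues):
  [1] u=0 | in ⊥ | out ⊥ | ==
  [2] u=1 | in ⊥ | out ⊥ | ==
  [3] u=2 | in ⊥ | out 0 | ==
  [4] u=3 | in ⊤ | out − | prev ⊥ | push {1,2}
  [5] u=4 | in ⊥ | out − | ==
  [6] u=1 | in − | out + | prev ⊥ | push {0,3,4}
  [7] u=2 | in ⊤ | out ⊤ | prev 0 | push {}
  [8] u=0 | in + | out + | prev ⊥ | push {}
  [9] u=3 | in ⊤ | out − | ==
  [10] u=4 | in + | out ⊤ | prev − | push {3}
  [11] u=3 | in ⊤ | out − | ==

Converged values:
  [0] +
  [1] +
  [2] ⊤
  [3] −
  [4] ⊤

11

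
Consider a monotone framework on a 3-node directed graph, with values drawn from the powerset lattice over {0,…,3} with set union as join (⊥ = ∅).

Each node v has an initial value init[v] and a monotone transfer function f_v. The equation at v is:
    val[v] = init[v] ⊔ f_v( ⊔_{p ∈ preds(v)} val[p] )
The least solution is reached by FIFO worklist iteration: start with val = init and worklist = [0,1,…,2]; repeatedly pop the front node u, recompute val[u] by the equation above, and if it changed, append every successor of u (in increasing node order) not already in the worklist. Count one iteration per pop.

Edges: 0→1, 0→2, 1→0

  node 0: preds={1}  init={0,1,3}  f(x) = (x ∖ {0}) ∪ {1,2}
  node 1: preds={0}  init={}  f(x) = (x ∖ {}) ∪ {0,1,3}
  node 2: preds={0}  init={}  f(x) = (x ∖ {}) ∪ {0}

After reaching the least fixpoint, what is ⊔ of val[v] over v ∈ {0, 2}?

{0,1,2,3}

Iteration log — 4 steps:
  step 1. node 0  ⊔preds={}  new={0,1,2,3}  old={0,1,3}  +wl: 
  step 2. node 1  ⊔preds={0,1,2,3}  new={0,1,2,3}  old={}  +wl: 0
  step 3. node 2  ⊔preds={0,1,2,3}  new={0,1,2,3}  old={}  +wl: 
  step 4. node 0  ⊔preds={0,1,2,3}  new={0,1,2,3}  stable

Least fixpoint reached:
  node 0: {0,1,2,3}
  node 1: {0,1,2,3}
  node 2: {0,1,2,3}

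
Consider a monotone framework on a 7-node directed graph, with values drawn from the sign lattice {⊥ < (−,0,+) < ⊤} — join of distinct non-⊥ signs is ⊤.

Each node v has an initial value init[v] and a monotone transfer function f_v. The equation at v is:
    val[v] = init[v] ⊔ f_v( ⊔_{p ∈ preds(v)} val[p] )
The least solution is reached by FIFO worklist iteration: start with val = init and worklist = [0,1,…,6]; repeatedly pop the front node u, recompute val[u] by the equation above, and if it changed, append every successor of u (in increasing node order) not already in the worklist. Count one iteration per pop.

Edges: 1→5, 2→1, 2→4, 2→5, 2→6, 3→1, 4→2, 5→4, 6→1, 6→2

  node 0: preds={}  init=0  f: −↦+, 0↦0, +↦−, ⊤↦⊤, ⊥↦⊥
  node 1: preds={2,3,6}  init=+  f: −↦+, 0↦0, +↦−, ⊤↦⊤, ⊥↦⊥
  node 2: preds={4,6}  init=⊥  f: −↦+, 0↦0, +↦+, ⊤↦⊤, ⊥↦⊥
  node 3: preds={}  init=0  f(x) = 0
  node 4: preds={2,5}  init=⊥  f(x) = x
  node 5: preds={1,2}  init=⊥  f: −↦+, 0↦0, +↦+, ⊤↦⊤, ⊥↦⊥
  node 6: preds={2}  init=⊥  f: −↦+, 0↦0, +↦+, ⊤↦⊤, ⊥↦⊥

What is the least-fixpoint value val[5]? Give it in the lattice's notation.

⊤

Worklist (15 pops):
  #1 pop 0: in=⊥ → 0 (no change)
  #2 pop 1: in=0 → ⊤ (was +); enqueue []
  #3 pop 2: in=⊥ → ⊥ (no change)
  #4 pop 3: in=⊥ → 0 (no change)
  #5 pop 4: in=⊥ → ⊥ (no change)
  #6 pop 5: in=⊤ → ⊤ (was ⊥); enqueue [4]
  #7 pop 6: in=⊥ → ⊥ (no change)
  #8 pop 4: in=⊤ → ⊤ (was ⊥); enqueue [2]
  #9 pop 2: in=⊤ → ⊤ (was ⊥); enqueue [1,4,5,6]
  #10 pop 1: in=⊤ → ⊤ (no change)
  #11 pop 4: in=⊤ → ⊤ (no change)
  #12 pop 5: in=⊤ → ⊤ (no change)
  #13 pop 6: in=⊤ → ⊤ (was ⊥); enqueue [1,2]
  #14 pop 1: in=⊤ → ⊤ (no change)
  #15 pop 2: in=⊤ → ⊤ (no change)

Fixpoint:
  val[0] = 0
  val[1] = ⊤
  val[2] = ⊤
  val[3] = 0
  val[4] = ⊤
  val[5] = ⊤
  val[6] = ⊤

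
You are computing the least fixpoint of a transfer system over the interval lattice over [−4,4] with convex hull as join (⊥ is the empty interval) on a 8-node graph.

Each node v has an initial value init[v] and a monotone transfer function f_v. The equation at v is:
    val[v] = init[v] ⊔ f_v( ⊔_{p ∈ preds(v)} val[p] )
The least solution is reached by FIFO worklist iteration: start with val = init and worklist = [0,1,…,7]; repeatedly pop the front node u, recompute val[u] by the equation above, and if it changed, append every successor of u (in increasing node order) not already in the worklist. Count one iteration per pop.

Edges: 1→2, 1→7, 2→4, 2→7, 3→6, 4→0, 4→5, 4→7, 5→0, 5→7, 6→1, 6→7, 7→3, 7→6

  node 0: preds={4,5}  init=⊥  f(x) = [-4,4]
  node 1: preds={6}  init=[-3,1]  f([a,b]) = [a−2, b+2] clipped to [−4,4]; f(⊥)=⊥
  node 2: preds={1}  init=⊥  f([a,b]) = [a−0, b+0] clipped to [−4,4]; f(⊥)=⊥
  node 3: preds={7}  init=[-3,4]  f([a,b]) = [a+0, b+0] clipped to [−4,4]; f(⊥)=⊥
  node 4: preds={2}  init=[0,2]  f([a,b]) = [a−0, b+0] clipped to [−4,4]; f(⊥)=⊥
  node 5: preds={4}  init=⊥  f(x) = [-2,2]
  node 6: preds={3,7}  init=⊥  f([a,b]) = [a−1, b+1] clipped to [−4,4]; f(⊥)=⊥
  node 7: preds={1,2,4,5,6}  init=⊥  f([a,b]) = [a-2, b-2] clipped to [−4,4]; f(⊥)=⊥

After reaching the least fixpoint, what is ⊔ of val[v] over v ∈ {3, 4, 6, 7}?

Worklist (18 pops):
  #1 pop 0: in=[0,2] → [-4,4] (was ⊥); enqueue []
  #2 pop 1: in=⊥ → [-3,1] (no change)
  #3 pop 2: in=[-3,1] → [-3,1] (was ⊥); enqueue []
  #4 pop 3: in=⊥ → [-3,4] (no change)
  #5 pop 4: in=[-3,1] → [-3,2] (was [0,2]); enqueue [0]
  #6 pop 5: in=[-3,2] → [-2,2] (was ⊥); enqueue []
  #7 pop 6: in=[-3,4] → [-4,4] (was ⊥); enqueue [1]
  #8 pop 7: in=[-4,4] → [-4,2] (was ⊥); enqueue [3,6]
  #9 pop 0: in=[-3,2] → [-4,4] (no change)
  #10 pop 1: in=[-4,4] → [-4,4] (was [-3,1]); enqueue [2,7]
  #11 pop 3: in=[-4,2] → [-4,4] (was [-3,4]); enqueue []
  #12 pop 6: in=[-4,4] → [-4,4] (no change)
  #13 pop 2: in=[-4,4] → [-4,4] (was [-3,1]); enqueue [4]
  #14 pop 7: in=[-4,4] → [-4,2] (no change)
  #15 pop 4: in=[-4,4] → [-4,4] (was [-3,2]); enqueue [0,5,7]
  #16 pop 0: in=[-4,4] → [-4,4] (no change)
  #17 pop 5: in=[-4,4] → [-2,2] (no change)
  #18 pop 7: in=[-4,4] → [-4,2] (no change)

Fixpoint:
  val[0] = [-4,4]
  val[1] = [-4,4]
  val[2] = [-4,4]
  val[3] = [-4,4]
  val[4] = [-4,4]
  val[5] = [-2,2]
  val[6] = [-4,4]
  val[7] = [-4,2]

[-4,4]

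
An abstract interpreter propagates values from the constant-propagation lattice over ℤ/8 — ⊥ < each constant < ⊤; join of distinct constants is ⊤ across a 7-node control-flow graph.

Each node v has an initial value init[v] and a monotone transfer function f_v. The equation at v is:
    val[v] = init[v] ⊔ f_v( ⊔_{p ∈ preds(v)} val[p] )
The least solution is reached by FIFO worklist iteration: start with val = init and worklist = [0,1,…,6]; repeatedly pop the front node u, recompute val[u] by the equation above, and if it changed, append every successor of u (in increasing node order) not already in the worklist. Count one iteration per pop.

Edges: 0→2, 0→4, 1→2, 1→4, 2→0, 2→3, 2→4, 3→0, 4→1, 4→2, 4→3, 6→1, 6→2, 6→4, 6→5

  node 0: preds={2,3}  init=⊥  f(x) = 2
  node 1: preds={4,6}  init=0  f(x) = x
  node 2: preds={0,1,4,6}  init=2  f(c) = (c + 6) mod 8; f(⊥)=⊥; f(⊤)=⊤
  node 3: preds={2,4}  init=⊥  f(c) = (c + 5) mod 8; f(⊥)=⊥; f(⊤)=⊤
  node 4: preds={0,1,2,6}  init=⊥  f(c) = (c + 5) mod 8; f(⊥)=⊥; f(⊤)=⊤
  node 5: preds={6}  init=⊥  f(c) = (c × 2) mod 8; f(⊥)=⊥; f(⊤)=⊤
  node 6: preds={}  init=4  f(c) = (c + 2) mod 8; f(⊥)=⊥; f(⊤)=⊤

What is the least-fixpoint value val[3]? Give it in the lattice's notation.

⊤

Trace (11 dequeues):
  [1] u=0 | in 2 | out 2 | prev ⊥ | push {}
  [2] u=1 | in 4 | out ⊤ | prev 0 | push {}
  [3] u=2 | in ⊤ | out ⊤ | prev 2 | push {0}
  [4] u=3 | in ⊤ | out ⊤ | prev ⊥ | push {}
  [5] u=4 | in ⊤ | out ⊤ | prev ⊥ | push {1,2,3}
  [6] u=5 | in 4 | out 0 | prev ⊥ | push {}
  [7] u=6 | in ⊥ | out 4 | ==
  [8] u=0 | in ⊤ | out 2 | ==
  [9] u=1 | in ⊤ | out ⊤ | ==
  [10] u=2 | in ⊤ | out ⊤ | ==
  [11] u=3 | in ⊤ | out ⊤ | ==

Converged values:
  [0] 2
  [1] ⊤
  [2] ⊤
  [3] ⊤
  [4] ⊤
  [5] 0
  [6] 4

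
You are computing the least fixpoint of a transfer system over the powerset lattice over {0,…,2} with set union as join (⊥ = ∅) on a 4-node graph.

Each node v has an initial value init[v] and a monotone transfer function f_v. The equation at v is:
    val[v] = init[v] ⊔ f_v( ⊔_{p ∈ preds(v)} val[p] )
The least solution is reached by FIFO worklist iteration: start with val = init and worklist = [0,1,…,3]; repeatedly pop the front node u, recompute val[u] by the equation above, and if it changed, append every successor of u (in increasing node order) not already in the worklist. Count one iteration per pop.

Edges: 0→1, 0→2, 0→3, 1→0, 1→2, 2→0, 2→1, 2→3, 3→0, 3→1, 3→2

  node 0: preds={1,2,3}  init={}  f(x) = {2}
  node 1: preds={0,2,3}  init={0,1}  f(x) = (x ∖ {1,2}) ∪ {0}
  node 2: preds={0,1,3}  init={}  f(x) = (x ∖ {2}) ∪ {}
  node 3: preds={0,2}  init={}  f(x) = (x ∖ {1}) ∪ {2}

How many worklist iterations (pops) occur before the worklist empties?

Iteration log — 7 steps:
  step 1. node 0  ⊔preds={0,1}  new={2}  old={}  +wl: 
  step 2. node 1  ⊔preds={2}  new={0,1}  stable
  step 3. node 2  ⊔preds={0,1,2}  new={0,1}  old={}  +wl: 0,1
  step 4. node 3  ⊔preds={0,1,2}  new={0,2}  old={}  +wl: 2
  step 5. node 0  ⊔preds={0,1,2}  new={2}  stable
  step 6. node 1  ⊔preds={0,1,2}  new={0,1}  stable
  step 7. node 2  ⊔preds={0,1,2}  new={0,1}  stable

Least fixpoint reached:
  node 0: {2}
  node 1: {0,1}
  node 2: {0,1}
  node 3: {0,2}

7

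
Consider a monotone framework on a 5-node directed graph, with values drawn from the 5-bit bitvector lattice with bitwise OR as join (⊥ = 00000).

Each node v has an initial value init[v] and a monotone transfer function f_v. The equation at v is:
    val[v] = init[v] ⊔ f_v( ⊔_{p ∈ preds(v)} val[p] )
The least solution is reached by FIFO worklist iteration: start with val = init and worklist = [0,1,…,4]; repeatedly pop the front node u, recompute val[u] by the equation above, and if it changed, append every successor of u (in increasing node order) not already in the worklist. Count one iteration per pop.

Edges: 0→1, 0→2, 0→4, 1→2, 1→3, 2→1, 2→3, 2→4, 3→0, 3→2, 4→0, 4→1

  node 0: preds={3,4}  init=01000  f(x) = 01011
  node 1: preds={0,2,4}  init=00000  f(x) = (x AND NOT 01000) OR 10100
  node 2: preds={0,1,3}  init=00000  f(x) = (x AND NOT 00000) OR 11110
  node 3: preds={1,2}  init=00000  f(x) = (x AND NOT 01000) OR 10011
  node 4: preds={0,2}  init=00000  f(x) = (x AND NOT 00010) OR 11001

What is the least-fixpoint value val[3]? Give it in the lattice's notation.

10111

Trace (8 dequeues):
  [1] u=0 | in 00000 | out 01011 | prev 01000 | push {}
  [2] u=1 | in 01011 | out 10111 | prev 00000 | push {}
  [3] u=2 | in 11111 | out 11111 | prev 00000 | push {1}
  [4] u=3 | in 11111 | out 10111 | prev 00000 | push {0,2}
  [5] u=4 | in 11111 | out 11101 | prev 00000 | push {}
  [6] u=1 | in 11111 | out 10111 | ==
  [7] u=0 | in 11111 | out 01011 | ==
  [8] u=2 | in 11111 | out 11111 | ==

Converged values:
  [0] 01011
  [1] 10111
  [2] 11111
  [3] 10111
  [4] 11101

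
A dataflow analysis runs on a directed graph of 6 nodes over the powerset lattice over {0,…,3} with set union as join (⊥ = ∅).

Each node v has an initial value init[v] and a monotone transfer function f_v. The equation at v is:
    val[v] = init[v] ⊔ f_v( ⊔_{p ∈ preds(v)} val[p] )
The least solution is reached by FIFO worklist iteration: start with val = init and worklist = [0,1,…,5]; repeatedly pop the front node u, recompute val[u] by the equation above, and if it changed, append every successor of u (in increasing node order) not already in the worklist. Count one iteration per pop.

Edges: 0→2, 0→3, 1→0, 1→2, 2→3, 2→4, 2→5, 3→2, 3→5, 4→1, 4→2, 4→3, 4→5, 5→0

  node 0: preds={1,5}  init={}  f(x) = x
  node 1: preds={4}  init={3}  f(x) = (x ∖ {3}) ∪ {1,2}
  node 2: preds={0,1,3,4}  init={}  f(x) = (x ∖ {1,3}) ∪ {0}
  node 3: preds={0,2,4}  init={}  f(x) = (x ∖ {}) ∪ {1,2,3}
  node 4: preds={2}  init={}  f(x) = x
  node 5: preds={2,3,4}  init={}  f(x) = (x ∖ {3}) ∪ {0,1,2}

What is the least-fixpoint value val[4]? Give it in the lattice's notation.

{0,2}

Trace (12 dequeues):
  [1] u=0 | in {3} | out {3} | prev {} | push {}
  [2] u=1 | in {} | out {1,2,3} | prev {3} | push {0}
  [3] u=2 | in {1,2,3} | out {0,2} | prev {} | push {}
  [4] u=3 | in {0,2,3} | out {0,1,2,3} | prev {} | push {2}
  [5] u=4 | in {0,2} | out {0,2} | prev {} | push {1,3}
  [6] u=5 | in {0,1,2,3} | out {0,1,2} | prev {} | push {}
  [7] u=0 | in {0,1,2,3} | out {0,1,2,3} | prev {3} | push {}
  [8] u=2 | in {0,1,2,3} | out {0,2} | ==
  [9] u=1 | in {0,2} | out {0,1,2,3} | prev {1,2,3} | push {0,2}
  [10] u=3 | in {0,1,2,3} | out {0,1,2,3} | ==
  [11] u=0 | in {0,1,2,3} | out {0,1,2,3} | ==
  [12] u=2 | in {0,1,2,3} | out {0,2} | ==

Converged values:
  [0] {0,1,2,3}
  [1] {0,1,2,3}
  [2] {0,2}
  [3] {0,1,2,3}
  [4] {0,2}
  [5] {0,1,2}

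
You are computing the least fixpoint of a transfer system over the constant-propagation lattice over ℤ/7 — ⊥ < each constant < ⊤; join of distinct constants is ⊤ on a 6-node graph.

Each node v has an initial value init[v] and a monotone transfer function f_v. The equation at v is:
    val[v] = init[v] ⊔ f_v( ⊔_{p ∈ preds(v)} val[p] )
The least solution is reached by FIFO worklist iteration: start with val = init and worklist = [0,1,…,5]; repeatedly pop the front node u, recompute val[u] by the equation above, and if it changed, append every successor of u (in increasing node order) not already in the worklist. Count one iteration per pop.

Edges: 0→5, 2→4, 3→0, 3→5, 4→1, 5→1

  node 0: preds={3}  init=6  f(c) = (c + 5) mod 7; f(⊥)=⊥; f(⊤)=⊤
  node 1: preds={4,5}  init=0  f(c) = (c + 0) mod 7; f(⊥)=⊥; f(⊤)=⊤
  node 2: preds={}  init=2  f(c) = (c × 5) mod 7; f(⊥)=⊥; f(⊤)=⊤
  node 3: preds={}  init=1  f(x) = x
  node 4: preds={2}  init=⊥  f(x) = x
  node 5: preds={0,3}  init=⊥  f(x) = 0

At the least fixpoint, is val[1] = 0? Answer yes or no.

Trace (7 dequeues):
  [1] u=0 | in 1 | out 6 | ==
  [2] u=1 | in ⊥ | out 0 | ==
  [3] u=2 | in ⊥ | out 2 | ==
  [4] u=3 | in ⊥ | out 1 | ==
  [5] u=4 | in 2 | out 2 | prev ⊥ | push {1}
  [6] u=5 | in ⊤ | out 0 | prev ⊥ | push {}
  [7] u=1 | in ⊤ | out ⊤ | prev 0 | push {}

Converged values:
  [0] 6
  [1] ⊤
  [2] 2
  [3] 1
  [4] 2
  [5] 0

no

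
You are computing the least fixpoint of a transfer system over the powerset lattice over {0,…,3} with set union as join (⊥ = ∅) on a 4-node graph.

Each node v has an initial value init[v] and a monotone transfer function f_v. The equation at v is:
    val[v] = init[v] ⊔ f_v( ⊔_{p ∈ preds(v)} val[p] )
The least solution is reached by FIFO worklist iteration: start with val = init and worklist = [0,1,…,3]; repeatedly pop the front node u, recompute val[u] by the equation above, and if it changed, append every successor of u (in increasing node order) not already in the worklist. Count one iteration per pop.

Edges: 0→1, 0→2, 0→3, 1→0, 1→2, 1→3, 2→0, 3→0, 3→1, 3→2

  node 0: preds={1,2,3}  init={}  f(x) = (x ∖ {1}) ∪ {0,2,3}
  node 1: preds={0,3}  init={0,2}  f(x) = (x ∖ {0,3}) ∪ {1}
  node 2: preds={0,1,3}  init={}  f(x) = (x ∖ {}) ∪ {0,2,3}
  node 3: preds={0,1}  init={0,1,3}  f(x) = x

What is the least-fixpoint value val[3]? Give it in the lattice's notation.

Trace (7 dequeues):
  [1] u=0 | in {0,1,2,3} | out {0,2,3} | prev {} | push {}
  [2] u=1 | in {0,1,2,3} | out {0,1,2} | prev {0,2} | push {0}
  [3] u=2 | in {0,1,2,3} | out {0,1,2,3} | prev {} | push {}
  [4] u=3 | in {0,1,2,3} | out {0,1,2,3} | prev {0,1,3} | push {1,2}
  [5] u=0 | in {0,1,2,3} | out {0,2,3} | ==
  [6] u=1 | in {0,1,2,3} | out {0,1,2} | ==
  [7] u=2 | in {0,1,2,3} | out {0,1,2,3} | ==

Converged values:
  [0] {0,2,3}
  [1] {0,1,2}
  [2] {0,1,2,3}
  [3] {0,1,2,3}

{0,1,2,3}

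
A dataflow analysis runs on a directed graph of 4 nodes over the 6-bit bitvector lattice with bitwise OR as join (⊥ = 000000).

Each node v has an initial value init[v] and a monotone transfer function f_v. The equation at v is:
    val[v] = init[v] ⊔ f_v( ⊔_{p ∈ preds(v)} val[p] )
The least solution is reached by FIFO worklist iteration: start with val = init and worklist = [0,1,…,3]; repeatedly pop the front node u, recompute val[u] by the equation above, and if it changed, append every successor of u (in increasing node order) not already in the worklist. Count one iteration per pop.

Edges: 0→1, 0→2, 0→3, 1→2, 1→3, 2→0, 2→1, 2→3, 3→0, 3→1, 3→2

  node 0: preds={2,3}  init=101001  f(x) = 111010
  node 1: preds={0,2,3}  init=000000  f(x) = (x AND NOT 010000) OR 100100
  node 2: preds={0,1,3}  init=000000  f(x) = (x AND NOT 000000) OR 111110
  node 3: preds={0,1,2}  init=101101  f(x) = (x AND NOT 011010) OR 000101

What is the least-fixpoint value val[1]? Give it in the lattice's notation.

Worklist (6 pops):
  #1 pop 0: in=101101 → 111011 (was 101001); enqueue []
  #2 pop 1: in=111111 → 101111 (was 000000); enqueue []
  #3 pop 2: in=111111 → 111111 (was 000000); enqueue [0,1]
  #4 pop 3: in=111111 → 101101 (no change)
  #5 pop 0: in=111111 → 111011 (no change)
  #6 pop 1: in=111111 → 101111 (no change)

Fixpoint:
  val[0] = 111011
  val[1] = 101111
  val[2] = 111111
  val[3] = 101101

101111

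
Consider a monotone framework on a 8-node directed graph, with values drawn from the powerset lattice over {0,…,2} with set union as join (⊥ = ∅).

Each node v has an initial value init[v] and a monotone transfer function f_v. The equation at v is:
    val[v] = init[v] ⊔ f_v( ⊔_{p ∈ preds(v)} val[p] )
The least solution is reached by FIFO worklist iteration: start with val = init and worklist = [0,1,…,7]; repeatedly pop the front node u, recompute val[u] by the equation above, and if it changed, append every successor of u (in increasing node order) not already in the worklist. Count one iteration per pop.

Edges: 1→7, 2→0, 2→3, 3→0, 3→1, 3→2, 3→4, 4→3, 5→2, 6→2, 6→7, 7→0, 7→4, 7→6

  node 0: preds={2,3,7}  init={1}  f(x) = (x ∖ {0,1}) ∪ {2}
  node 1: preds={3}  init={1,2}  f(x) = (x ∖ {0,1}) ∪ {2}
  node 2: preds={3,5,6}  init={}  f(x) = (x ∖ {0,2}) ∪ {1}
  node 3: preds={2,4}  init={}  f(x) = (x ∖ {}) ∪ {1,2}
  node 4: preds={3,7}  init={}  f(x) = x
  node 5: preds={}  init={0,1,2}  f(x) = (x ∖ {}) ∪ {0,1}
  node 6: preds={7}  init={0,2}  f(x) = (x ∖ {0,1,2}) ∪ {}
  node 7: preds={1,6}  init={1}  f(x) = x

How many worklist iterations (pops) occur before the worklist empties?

19

Iteration log — 19 steps:
  step 1. node 0  ⊔preds={1}  new={1,2}  old={1}  +wl: 
  step 2. node 1  ⊔preds={}  new={1,2}  stable
  step 3. node 2  ⊔preds={0,1,2}  new={1}  old={}  +wl: 0
  step 4. node 3  ⊔preds={1}  new={1,2}  old={}  +wl: 1,2
  step 5. node 4  ⊔preds={1,2}  new={1,2}  old={}  +wl: 3
  step 6. node 5  ⊔preds={}  new={0,1,2}  stable
  step 7. node 6  ⊔preds={1}  new={0,2}  stable
  step 8. node 7  ⊔preds={0,1,2}  new={0,1,2}  old={1}  +wl: 4,6
  step 9. node 0  ⊔preds={0,1,2}  new={1,2}  stable
  step 10. node 1  ⊔preds={1,2}  new={1,2}  stable
  step 11. node 2  ⊔preds={0,1,2}  new={1}  stable
  step 12. node 3  ⊔preds={1,2}  new={1,2}  stable
  step 13. node 4  ⊔preds={0,1,2}  new={0,1,2}  old={1,2}  +wl: 3
  step 14. node 6  ⊔preds={0,1,2}  new={0,2}  stable
  step 15. node 3  ⊔preds={0,1,2}  new={0,1,2}  old={1,2}  +wl: 0,1,2,4
  step 16. node 0  ⊔preds={0,1,2}  new={1,2}  stable
  step 17. node 1  ⊔preds={0,1,2}  new={1,2}  stable
  step 18. node 2  ⊔preds={0,1,2}  new={1}  stable
  step 19. node 4  ⊔preds={0,1,2}  new={0,1,2}  stable

Least fixpoint reached:
  node 0: {1,2}
  node 1: {1,2}
  node 2: {1}
  node 3: {0,1,2}
  node 4: {0,1,2}
  node 5: {0,1,2}
  node 6: {0,2}
  node 7: {0,1,2}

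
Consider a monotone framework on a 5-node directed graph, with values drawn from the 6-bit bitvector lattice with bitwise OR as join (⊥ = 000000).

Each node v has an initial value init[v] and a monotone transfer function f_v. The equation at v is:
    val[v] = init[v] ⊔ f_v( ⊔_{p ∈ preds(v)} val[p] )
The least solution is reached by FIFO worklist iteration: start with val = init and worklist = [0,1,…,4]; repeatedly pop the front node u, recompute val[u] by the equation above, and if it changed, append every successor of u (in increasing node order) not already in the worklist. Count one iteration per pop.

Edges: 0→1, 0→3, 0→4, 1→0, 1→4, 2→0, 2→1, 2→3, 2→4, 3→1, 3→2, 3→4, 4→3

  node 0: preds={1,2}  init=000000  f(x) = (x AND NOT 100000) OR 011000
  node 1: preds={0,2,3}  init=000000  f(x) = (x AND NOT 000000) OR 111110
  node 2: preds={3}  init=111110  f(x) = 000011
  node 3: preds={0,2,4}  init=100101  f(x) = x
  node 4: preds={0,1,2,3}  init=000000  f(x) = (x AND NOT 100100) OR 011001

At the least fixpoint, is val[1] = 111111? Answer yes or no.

Trace (10 dequeues):
  [1] u=0 | in 111110 | out 011110 | prev 000000 | push {}
  [2] u=1 | in 111111 | out 111111 | prev 000000 | push {0}
  [3] u=2 | in 100101 | out 111111 | prev 111110 | push {1}
  [4] u=3 | in 111111 | out 111111 | prev 100101 | push {2}
  [5] u=4 | in 111111 | out 011011 | prev 000000 | push {3}
  [6] u=0 | in 111111 | out 011111 | prev 011110 | push {4}
  [7] u=1 | in 111111 | out 111111 | ==
  [8] u=2 | in 111111 | out 111111 | ==
  [9] u=3 | in 111111 | out 111111 | ==
  [10] u=4 | in 111111 | out 011011 | ==

Converged values:
  [0] 011111
  [1] 111111
  [2] 111111
  [3] 111111
  [4] 011011

yes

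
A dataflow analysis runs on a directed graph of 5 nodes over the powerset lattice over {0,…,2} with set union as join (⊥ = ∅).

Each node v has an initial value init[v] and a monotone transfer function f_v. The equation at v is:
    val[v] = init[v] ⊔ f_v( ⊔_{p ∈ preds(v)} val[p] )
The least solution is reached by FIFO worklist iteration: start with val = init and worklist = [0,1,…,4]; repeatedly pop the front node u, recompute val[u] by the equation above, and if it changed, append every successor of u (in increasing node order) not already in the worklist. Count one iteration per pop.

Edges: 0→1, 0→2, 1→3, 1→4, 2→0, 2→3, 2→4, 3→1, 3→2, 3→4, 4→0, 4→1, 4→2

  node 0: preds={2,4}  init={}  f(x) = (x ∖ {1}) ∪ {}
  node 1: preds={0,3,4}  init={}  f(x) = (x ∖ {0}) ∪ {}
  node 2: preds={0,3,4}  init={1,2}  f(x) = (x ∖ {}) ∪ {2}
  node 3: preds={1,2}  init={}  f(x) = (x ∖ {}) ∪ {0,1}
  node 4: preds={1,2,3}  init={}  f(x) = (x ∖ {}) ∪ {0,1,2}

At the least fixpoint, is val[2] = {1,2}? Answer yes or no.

Trace (12 dequeues):
  [1] u=0 | in {1,2} | out {2} | prev {} | push {}
  [2] u=1 | in {2} | out {2} | prev {} | push {}
  [3] u=2 | in {2} | out {1,2} | ==
  [4] u=3 | in {1,2} | out {0,1,2} | prev {} | push {1,2}
  [5] u=4 | in {0,1,2} | out {0,1,2} | prev {} | push {0}
  [6] u=1 | in {0,1,2} | out {1,2} | prev {2} | push {3,4}
  [7] u=2 | in {0,1,2} | out {0,1,2} | prev {1,2} | push {}
  [8] u=0 | in {0,1,2} | out {0,2} | prev {2} | push {1,2}
  [9] u=3 | in {0,1,2} | out {0,1,2} | ==
  [10] u=4 | in {0,1,2} | out {0,1,2} | ==
  [11] u=1 | in {0,1,2} | out {1,2} | ==
  [12] u=2 | in {0,1,2} | out {0,1,2} | ==

Converged values:
  [0] {0,2}
  [1] {1,2}
  [2] {0,1,2}
  [3] {0,1,2}
  [4] {0,1,2}

no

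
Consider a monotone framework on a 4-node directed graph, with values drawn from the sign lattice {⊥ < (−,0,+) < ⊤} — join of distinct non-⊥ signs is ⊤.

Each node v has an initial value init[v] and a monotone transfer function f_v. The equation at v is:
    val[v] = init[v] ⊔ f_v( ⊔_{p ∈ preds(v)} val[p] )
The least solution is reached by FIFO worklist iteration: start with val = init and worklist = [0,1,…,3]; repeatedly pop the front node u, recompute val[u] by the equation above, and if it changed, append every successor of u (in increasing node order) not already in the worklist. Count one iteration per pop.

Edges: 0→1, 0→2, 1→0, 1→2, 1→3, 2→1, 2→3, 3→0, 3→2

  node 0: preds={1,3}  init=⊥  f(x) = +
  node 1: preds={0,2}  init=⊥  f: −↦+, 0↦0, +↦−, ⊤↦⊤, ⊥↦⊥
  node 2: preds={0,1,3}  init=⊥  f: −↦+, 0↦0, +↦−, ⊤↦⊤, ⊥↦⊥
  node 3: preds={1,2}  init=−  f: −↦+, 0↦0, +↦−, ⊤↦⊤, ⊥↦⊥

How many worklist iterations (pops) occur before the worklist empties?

9

Iteration log — 9 steps:
  step 1. node 0  ⊔preds=−  new=+  old=⊥  +wl: 
  step 2. node 1  ⊔preds=+  new=−  old=⊥  +wl: 0
  step 3. node 2  ⊔preds=⊤  new=⊤  old=⊥  +wl: 1
  step 4. node 3  ⊔preds=⊤  new=⊤  old=−  +wl: 2
  step 5. node 0  ⊔preds=⊤  new=+  stable
  step 6. node 1  ⊔preds=⊤  new=⊤  old=−  +wl: 0,3
  step 7. node 2  ⊔preds=⊤  new=⊤  stable
  step 8. node 0  ⊔preds=⊤  new=+  stable
  step 9. node 3  ⊔preds=⊤  new=⊤  stable

Least fixpoint reached:
  node 0: +
  node 1: ⊤
  node 2: ⊤
  node 3: ⊤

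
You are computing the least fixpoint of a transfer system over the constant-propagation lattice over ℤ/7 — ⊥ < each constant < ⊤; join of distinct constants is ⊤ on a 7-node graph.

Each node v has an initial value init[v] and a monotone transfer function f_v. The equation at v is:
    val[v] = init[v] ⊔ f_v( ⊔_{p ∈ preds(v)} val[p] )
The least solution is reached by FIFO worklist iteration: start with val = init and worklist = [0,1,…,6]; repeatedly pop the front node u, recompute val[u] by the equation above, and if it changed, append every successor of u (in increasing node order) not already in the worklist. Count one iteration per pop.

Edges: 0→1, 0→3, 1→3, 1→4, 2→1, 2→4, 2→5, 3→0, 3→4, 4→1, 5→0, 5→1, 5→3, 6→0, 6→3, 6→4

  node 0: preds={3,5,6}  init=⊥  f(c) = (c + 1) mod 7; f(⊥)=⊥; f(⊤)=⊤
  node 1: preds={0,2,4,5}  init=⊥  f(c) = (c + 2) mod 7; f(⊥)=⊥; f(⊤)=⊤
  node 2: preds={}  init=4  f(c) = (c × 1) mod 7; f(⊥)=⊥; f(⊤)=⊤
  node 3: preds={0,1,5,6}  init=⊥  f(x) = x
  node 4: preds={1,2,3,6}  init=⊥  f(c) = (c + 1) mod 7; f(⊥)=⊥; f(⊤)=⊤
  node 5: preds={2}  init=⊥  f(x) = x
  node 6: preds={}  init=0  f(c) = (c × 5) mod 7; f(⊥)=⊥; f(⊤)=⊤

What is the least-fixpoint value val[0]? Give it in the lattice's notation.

⊤

Worklist (10 pops):
  #1 pop 0: in=0 → 1 (was ⊥); enqueue []
  #2 pop 1: in=⊤ → ⊤ (was ⊥); enqueue []
  #3 pop 2: in=⊥ → 4 (no change)
  #4 pop 3: in=⊤ → ⊤ (was ⊥); enqueue [0]
  #5 pop 4: in=⊤ → ⊤ (was ⊥); enqueue [1]
  #6 pop 5: in=4 → 4 (was ⊥); enqueue [3]
  #7 pop 6: in=⊥ → 0 (no change)
  #8 pop 0: in=⊤ → ⊤ (was 1); enqueue []
  #9 pop 1: in=⊤ → ⊤ (no change)
  #10 pop 3: in=⊤ → ⊤ (no change)

Fixpoint:
  val[0] = ⊤
  val[1] = ⊤
  val[2] = 4
  val[3] = ⊤
  val[4] = ⊤
  val[5] = 4
  val[6] = 0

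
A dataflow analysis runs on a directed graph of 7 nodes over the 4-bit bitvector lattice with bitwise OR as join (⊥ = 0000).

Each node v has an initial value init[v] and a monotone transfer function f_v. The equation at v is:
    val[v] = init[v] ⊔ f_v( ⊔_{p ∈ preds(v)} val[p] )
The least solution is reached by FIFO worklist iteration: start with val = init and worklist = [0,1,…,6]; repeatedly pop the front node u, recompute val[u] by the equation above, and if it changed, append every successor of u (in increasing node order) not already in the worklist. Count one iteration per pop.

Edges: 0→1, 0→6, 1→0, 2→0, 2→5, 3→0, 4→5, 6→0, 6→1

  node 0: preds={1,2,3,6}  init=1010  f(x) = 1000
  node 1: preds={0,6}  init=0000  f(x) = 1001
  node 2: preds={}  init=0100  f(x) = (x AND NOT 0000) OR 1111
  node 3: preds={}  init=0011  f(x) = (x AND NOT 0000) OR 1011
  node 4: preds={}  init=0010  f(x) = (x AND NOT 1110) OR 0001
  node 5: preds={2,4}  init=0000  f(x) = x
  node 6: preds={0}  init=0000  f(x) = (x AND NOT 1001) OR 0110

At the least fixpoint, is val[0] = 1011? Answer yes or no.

Worklist (9 pops):
  #1 pop 0: in=0111 → 1010 (no change)
  #2 pop 1: in=1010 → 1001 (was 0000); enqueue [0]
  #3 pop 2: in=0000 → 1111 (was 0100); enqueue []
  #4 pop 3: in=0000 → 1011 (was 0011); enqueue []
  #5 pop 4: in=0000 → 0011 (was 0010); enqueue []
  #6 pop 5: in=1111 → 1111 (was 0000); enqueue []
  #7 pop 6: in=1010 → 0110 (was 0000); enqueue [1]
  #8 pop 0: in=1111 → 1010 (no change)
  #9 pop 1: in=1110 → 1001 (no change)

Fixpoint:
  val[0] = 1010
  val[1] = 1001
  val[2] = 1111
  val[3] = 1011
  val[4] = 0011
  val[5] = 1111
  val[6] = 0110

no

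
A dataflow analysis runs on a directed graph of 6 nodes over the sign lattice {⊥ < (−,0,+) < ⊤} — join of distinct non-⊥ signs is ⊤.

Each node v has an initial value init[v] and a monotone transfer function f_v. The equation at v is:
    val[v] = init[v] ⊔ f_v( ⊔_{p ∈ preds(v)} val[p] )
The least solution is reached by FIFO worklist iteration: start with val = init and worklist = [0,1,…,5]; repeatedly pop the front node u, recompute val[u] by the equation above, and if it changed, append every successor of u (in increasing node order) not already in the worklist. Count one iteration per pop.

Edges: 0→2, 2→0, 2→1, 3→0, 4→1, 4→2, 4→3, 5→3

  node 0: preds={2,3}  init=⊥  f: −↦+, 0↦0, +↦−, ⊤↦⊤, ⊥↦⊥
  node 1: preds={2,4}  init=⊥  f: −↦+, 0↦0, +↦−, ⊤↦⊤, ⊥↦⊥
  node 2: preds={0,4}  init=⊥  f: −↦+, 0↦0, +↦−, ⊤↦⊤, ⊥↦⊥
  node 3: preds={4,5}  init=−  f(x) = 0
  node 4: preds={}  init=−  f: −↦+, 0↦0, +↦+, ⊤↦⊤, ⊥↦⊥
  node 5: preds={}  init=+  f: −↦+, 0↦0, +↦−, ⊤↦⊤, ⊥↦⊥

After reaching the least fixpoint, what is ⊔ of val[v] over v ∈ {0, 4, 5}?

⊤

Iteration log — 9 steps:
  step 1. node 0  ⊔preds=−  new=+  old=⊥  +wl: 
  step 2. node 1  ⊔preds=−  new=+  old=⊥  +wl: 
  step 3. node 2  ⊔preds=⊤  new=⊤  old=⊥  +wl: 0,1
  step 4. node 3  ⊔preds=⊤  new=⊤  old=−  +wl: 
  step 5. node 4  ⊔preds=⊥  new=−  stable
  step 6. node 5  ⊔preds=⊥  new=+  stable
  step 7. node 0  ⊔preds=⊤  new=⊤  old=+  +wl: 2
  step 8. node 1  ⊔preds=⊤  new=⊤  old=+  +wl: 
  step 9. node 2  ⊔preds=⊤  new=⊤  stable

Least fixpoint reached:
  node 0: ⊤
  node 1: ⊤
  node 2: ⊤
  node 3: ⊤
  node 4: −
  node 5: +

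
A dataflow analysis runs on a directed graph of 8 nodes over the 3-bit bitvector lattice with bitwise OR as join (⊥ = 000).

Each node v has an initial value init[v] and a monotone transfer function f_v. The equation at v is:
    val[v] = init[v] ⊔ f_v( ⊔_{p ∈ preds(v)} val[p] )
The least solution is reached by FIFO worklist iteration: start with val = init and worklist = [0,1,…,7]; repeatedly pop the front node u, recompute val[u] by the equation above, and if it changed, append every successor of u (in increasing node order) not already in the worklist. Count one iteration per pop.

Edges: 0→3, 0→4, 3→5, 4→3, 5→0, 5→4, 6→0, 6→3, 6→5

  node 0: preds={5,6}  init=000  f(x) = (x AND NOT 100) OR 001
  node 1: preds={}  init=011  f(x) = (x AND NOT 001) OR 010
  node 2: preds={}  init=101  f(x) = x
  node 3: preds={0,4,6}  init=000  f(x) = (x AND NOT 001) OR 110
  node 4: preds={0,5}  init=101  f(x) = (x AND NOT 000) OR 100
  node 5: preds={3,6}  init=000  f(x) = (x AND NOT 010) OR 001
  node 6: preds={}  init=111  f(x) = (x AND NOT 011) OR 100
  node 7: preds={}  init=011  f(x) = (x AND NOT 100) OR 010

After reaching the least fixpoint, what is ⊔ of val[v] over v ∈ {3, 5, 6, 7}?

111

Worklist (11 pops):
  #1 pop 0: in=111 → 011 (was 000); enqueue []
  #2 pop 1: in=000 → 011 (no change)
  #3 pop 2: in=000 → 101 (no change)
  #4 pop 3: in=111 → 110 (was 000); enqueue []
  #5 pop 4: in=011 → 111 (was 101); enqueue [3]
  #6 pop 5: in=111 → 101 (was 000); enqueue [0,4]
  #7 pop 6: in=000 → 111 (no change)
  #8 pop 7: in=000 → 011 (no change)
  #9 pop 3: in=111 → 110 (no change)
  #10 pop 0: in=111 → 011 (no change)
  #11 pop 4: in=111 → 111 (no change)

Fixpoint:
  val[0] = 011
  val[1] = 011
  val[2] = 101
  val[3] = 110
  val[4] = 111
  val[5] = 101
  val[6] = 111
  val[7] = 011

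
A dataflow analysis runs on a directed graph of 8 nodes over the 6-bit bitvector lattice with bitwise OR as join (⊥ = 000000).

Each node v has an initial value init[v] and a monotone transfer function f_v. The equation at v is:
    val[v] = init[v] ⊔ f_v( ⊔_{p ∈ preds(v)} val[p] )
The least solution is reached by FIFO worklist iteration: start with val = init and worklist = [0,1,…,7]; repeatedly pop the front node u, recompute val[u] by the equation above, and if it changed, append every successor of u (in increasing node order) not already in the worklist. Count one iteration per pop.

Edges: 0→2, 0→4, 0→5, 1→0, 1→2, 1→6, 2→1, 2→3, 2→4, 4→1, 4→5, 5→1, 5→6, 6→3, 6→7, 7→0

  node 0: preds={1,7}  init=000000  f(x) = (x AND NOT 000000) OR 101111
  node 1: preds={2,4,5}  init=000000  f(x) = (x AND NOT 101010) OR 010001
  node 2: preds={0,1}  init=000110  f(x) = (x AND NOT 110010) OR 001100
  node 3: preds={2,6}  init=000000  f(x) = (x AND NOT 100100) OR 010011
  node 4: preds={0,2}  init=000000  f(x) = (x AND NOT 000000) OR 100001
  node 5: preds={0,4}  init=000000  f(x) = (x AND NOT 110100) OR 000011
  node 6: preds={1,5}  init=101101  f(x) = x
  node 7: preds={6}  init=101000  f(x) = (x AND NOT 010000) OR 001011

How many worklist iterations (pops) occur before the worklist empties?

Iteration log — 15 steps:
  step 1. node 0  ⊔preds=101000  new=101111  old=000000  +wl: 
  step 2. node 1  ⊔preds=000110  new=010101  old=000000  +wl: 0
  step 3. node 2  ⊔preds=111111  new=001111  old=000110  +wl: 1
  step 4. node 3  ⊔preds=101111  new=011011  old=000000  +wl: 
  step 5. node 4  ⊔preds=101111  new=101111  old=000000  +wl: 
  step 6. node 5  ⊔preds=101111  new=001011  old=000000  +wl: 
  step 7. node 6  ⊔preds=011111  new=111111  old=101101  +wl: 3
  step 8. node 7  ⊔preds=111111  new=101111  old=101000  +wl: 
  step 9. node 0  ⊔preds=111111  new=111111  old=101111  +wl: 2,4,5
  step 10. node 1  ⊔preds=101111  new=010101  stable
  step 11. node 3  ⊔preds=111111  new=011011  stable
  step 12. node 2  ⊔preds=111111  new=001111  stable
  step 13. node 4  ⊔preds=111111  new=111111  old=101111  +wl: 1
  step 14. node 5  ⊔preds=111111  new=001011  stable
  step 15. node 1  ⊔preds=111111  new=010101  stable

Least fixpoint reached:
  node 0: 111111
  node 1: 010101
  node 2: 001111
  node 3: 011011
  node 4: 111111
  node 5: 001011
  node 6: 111111
  node 7: 101111

15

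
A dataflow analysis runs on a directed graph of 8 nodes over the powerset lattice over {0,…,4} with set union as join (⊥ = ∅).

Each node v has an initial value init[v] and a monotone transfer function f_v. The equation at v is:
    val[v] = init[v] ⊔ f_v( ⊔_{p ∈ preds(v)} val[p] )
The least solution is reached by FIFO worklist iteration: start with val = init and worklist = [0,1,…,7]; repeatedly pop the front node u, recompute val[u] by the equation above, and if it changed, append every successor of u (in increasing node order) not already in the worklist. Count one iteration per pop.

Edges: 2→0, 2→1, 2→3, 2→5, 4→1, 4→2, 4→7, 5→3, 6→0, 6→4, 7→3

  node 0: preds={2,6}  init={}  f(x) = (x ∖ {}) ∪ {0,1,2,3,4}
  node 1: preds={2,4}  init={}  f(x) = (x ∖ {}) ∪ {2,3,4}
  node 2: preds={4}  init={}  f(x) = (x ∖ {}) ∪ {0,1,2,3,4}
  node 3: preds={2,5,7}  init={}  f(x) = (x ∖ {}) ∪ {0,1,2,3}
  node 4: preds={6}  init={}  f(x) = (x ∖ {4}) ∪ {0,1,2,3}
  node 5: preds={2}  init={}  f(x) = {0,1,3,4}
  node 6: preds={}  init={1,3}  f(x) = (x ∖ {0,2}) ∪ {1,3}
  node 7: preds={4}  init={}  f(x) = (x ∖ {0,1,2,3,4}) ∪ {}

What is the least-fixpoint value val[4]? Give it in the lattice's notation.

Iteration log — 12 steps:
  step 1. node 0  ⊔preds={1,3}  new={0,1,2,3,4}  old={}  +wl: 
  step 2. node 1  ⊔preds={}  new={2,3,4}  old={}  +wl: 
  step 3. node 2  ⊔preds={}  new={0,1,2,3,4}  old={}  +wl: 0,1
  step 4. node 3  ⊔preds={0,1,2,3,4}  new={0,1,2,3,4}  old={}  +wl: 
  step 5. node 4  ⊔preds={1,3}  new={0,1,2,3}  old={}  +wl: 2
  step 6. node 5  ⊔preds={0,1,2,3,4}  new={0,1,3,4}  old={}  +wl: 3
  step 7. node 6  ⊔preds={}  new={1,3}  stable
  step 8. node 7  ⊔preds={0,1,2,3}  new={}  stable
  step 9. node 0  ⊔preds={0,1,2,3,4}  new={0,1,2,3,4}  stable
  step 10. node 1  ⊔preds={0,1,2,3,4}  new={0,1,2,3,4}  old={2,3,4}  +wl: 
  step 11. node 2  ⊔preds={0,1,2,3}  new={0,1,2,3,4}  stable
  step 12. node 3  ⊔preds={0,1,2,3,4}  new={0,1,2,3,4}  stable

Least fixpoint reached:
  node 0: {0,1,2,3,4}
  node 1: {0,1,2,3,4}
  node 2: {0,1,2,3,4}
  node 3: {0,1,2,3,4}
  node 4: {0,1,2,3}
  node 5: {0,1,3,4}
  node 6: {1,3}
  node 7: {}

{0,1,2,3}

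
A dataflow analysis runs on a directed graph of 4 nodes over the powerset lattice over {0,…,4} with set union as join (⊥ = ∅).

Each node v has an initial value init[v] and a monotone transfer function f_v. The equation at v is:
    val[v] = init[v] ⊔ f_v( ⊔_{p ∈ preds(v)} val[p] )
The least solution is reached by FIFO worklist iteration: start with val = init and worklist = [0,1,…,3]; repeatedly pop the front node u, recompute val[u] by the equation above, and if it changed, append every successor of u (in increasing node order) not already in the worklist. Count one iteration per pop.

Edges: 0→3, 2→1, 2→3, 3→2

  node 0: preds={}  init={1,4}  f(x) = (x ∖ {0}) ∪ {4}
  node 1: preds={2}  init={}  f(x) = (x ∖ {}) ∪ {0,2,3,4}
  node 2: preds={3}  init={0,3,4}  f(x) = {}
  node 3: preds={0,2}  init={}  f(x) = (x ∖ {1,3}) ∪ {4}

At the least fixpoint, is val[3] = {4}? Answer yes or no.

Iteration log — 5 steps:
  step 1. node 0  ⊔preds={}  new={1,4}  stable
  step 2. node 1  ⊔preds={0,3,4}  new={0,2,3,4}  old={}  +wl: 
  step 3. node 2  ⊔preds={}  new={0,3,4}  stable
  step 4. node 3  ⊔preds={0,1,3,4}  new={0,4}  old={}  +wl: 2
  step 5. node 2  ⊔preds={0,4}  new={0,3,4}  stable

Least fixpoint reached:
  node 0: {1,4}
  node 1: {0,2,3,4}
  node 2: {0,3,4}
  node 3: {0,4}

no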